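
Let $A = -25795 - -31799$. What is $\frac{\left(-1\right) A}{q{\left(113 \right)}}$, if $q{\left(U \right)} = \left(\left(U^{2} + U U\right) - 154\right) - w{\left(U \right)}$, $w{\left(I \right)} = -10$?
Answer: $- \frac{3002}{12697} \approx -0.23643$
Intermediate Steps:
$A = 6004$ ($A = -25795 + 31799 = 6004$)
$q{\left(U \right)} = -144 + 2 U^{2}$ ($q{\left(U \right)} = \left(\left(U^{2} + U U\right) - 154\right) - -10 = \left(\left(U^{2} + U^{2}\right) - 154\right) + 10 = \left(2 U^{2} - 154\right) + 10 = \left(-154 + 2 U^{2}\right) + 10 = -144 + 2 U^{2}$)
$\frac{\left(-1\right) A}{q{\left(113 \right)}} = \frac{\left(-1\right) 6004}{-144 + 2 \cdot 113^{2}} = - \frac{6004}{-144 + 2 \cdot 12769} = - \frac{6004}{-144 + 25538} = - \frac{6004}{25394} = \left(-6004\right) \frac{1}{25394} = - \frac{3002}{12697}$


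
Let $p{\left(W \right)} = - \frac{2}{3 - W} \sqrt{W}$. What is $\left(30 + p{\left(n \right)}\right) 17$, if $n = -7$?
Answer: $510 - \frac{17 i \sqrt{7}}{5} \approx 510.0 - 8.9956 i$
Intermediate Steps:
$p{\left(W \right)} = - \frac{2 \sqrt{W}}{3 - W}$
$\left(30 + p{\left(n \right)}\right) 17 = \left(30 + \frac{2 \sqrt{-7}}{-3 - 7}\right) 17 = \left(30 + \frac{2 i \sqrt{7}}{-10}\right) 17 = \left(30 + 2 i \sqrt{7} \left(- \frac{1}{10}\right)\right) 17 = \left(30 - \frac{i \sqrt{7}}{5}\right) 17 = 510 - \frac{17 i \sqrt{7}}{5}$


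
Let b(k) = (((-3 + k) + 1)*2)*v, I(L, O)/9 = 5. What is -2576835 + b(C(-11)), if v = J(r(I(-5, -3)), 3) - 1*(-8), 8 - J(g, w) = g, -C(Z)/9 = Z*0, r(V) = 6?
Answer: -2576875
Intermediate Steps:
I(L, O) = 45 (I(L, O) = 9*5 = 45)
C(Z) = 0 (C(Z) = -9*Z*0 = -9*0 = 0)
J(g, w) = 8 - g
v = 10 (v = (8 - 1*6) - 1*(-8) = (8 - 6) + 8 = 2 + 8 = 10)
b(k) = -40 + 20*k (b(k) = (((-3 + k) + 1)*2)*10 = ((-2 + k)*2)*10 = (-4 + 2*k)*10 = -40 + 20*k)
-2576835 + b(C(-11)) = -2576835 + (-40 + 20*0) = -2576835 + (-40 + 0) = -2576835 - 40 = -2576875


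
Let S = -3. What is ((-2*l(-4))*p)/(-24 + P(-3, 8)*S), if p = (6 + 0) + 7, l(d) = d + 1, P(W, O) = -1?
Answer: -26/7 ≈ -3.7143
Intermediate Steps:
l(d) = 1 + d
p = 13 (p = 6 + 7 = 13)
((-2*l(-4))*p)/(-24 + P(-3, 8)*S) = (-2*(1 - 4)*13)/(-24 - 1*(-3)) = (-2*(-3)*13)/(-24 + 3) = (6*13)/(-21) = 78*(-1/21) = -26/7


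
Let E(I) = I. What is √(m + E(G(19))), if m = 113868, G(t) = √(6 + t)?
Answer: √113873 ≈ 337.45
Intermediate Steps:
√(m + E(G(19))) = √(113868 + √(6 + 19)) = √(113868 + √25) = √(113868 + 5) = √113873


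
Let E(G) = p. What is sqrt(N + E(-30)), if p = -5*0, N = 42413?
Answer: sqrt(42413) ≈ 205.94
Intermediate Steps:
p = 0
E(G) = 0
sqrt(N + E(-30)) = sqrt(42413 + 0) = sqrt(42413)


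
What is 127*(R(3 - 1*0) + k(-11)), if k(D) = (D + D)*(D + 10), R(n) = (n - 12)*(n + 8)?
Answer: -9779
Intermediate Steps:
R(n) = (-12 + n)*(8 + n)
k(D) = 2*D*(10 + D) (k(D) = (2*D)*(10 + D) = 2*D*(10 + D))
127*(R(3 - 1*0) + k(-11)) = 127*((-96 + (3 - 1*0)**2 - 4*(3 - 1*0)) + 2*(-11)*(10 - 11)) = 127*((-96 + (3 + 0)**2 - 4*(3 + 0)) + 2*(-11)*(-1)) = 127*((-96 + 3**2 - 4*3) + 22) = 127*((-96 + 9 - 12) + 22) = 127*(-99 + 22) = 127*(-77) = -9779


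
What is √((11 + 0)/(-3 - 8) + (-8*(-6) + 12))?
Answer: √59 ≈ 7.6811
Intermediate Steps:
√((11 + 0)/(-3 - 8) + (-8*(-6) + 12)) = √(11/(-11) + (48 + 12)) = √(-1/11*11 + 60) = √(-1 + 60) = √59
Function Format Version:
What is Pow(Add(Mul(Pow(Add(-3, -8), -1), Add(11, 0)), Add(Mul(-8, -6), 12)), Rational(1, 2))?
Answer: Pow(59, Rational(1, 2)) ≈ 7.6811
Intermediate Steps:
Pow(Add(Mul(Pow(Add(-3, -8), -1), Add(11, 0)), Add(Mul(-8, -6), 12)), Rational(1, 2)) = Pow(Add(Mul(Pow(-11, -1), 11), Add(48, 12)), Rational(1, 2)) = Pow(Add(Mul(Rational(-1, 11), 11), 60), Rational(1, 2)) = Pow(Add(-1, 60), Rational(1, 2)) = Pow(59, Rational(1, 2))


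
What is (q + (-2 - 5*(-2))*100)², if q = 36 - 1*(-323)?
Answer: 1343281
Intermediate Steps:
q = 359 (q = 36 + 323 = 359)
(q + (-2 - 5*(-2))*100)² = (359 + (-2 - 5*(-2))*100)² = (359 + (-2 + 10)*100)² = (359 + 8*100)² = (359 + 800)² = 1159² = 1343281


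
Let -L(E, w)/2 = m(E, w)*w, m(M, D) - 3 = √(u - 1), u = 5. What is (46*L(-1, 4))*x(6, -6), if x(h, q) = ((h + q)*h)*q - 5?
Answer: 9200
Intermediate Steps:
m(M, D) = 5 (m(M, D) = 3 + √(5 - 1) = 3 + √4 = 3 + 2 = 5)
L(E, w) = -10*w
x(h, q) = -5 + h*q*(h + q) (x(h, q) = (h*(h + q))*q - 5 = h*q*(h + q) - 5 = -5 + h*q*(h + q))
(46*L(-1, 4))*x(6, -6) = (46*(-10*4))*(-5 + 6*(-6)² - 6*6²) = (46*(-40))*(-5 + 6*36 - 6*36) = -1840*(-5 + 216 - 216) = -1840*(-5) = 9200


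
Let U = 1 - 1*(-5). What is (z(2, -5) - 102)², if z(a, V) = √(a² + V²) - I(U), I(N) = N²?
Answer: (138 - √29)² ≈ 17587.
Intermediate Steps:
U = 6 (U = 1 + 5 = 6)
z(a, V) = -36 + √(V² + a²) (z(a, V) = √(a² + V²) - 1*6² = √(V² + a²) - 1*36 = √(V² + a²) - 36 = -36 + √(V² + a²))
(z(2, -5) - 102)² = ((-36 + √((-5)² + 2²)) - 102)² = ((-36 + √(25 + 4)) - 102)² = ((-36 + √29) - 102)² = (-138 + √29)²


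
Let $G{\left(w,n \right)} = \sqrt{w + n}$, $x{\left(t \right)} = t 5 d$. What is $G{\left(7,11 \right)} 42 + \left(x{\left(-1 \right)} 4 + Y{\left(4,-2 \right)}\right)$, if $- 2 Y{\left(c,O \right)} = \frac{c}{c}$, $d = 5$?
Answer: $- \frac{201}{2} + 126 \sqrt{2} \approx 77.691$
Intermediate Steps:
$Y{\left(c,O \right)} = - \frac{1}{2}$ ($Y{\left(c,O \right)} = - \frac{c \frac{1}{c}}{2} = \left(- \frac{1}{2}\right) 1 = - \frac{1}{2}$)
$x{\left(t \right)} = 25 t$ ($x{\left(t \right)} = t 5 \cdot 5 = 5 t 5 = 25 t$)
$G{\left(w,n \right)} = \sqrt{n + w}$
$G{\left(7,11 \right)} 42 + \left(x{\left(-1 \right)} 4 + Y{\left(4,-2 \right)}\right) = \sqrt{11 + 7} \cdot 42 + \left(25 \left(-1\right) 4 - \frac{1}{2}\right) = \sqrt{18} \cdot 42 - \frac{201}{2} = 3 \sqrt{2} \cdot 42 - \frac{201}{2} = 126 \sqrt{2} - \frac{201}{2} = - \frac{201}{2} + 126 \sqrt{2}$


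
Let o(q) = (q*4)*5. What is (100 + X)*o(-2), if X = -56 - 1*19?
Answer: -1000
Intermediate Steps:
o(q) = 20*q (o(q) = (4*q)*5 = 20*q)
X = -75 (X = -56 - 19 = -75)
(100 + X)*o(-2) = (100 - 75)*(20*(-2)) = 25*(-40) = -1000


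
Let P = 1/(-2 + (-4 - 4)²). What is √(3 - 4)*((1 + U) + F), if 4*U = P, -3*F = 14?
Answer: -2725*I/744 ≈ -3.6626*I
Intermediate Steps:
F = -14/3 (F = -⅓*14 = -14/3 ≈ -4.6667)
P = 1/62 (P = 1/(-2 + (-8)²) = 1/(-2 + 64) = 1/62 ≈ 0.016129)
U = 1/248 (U = (¼)*(1/62) = 1/248 ≈ 0.0040323)
√(3 - 4)*((1 + U) + F) = √(3 - 4)*((1 + 1/248) - 14/3) = √(-1)*(249/248 - 14/3) = I*(-2725/744) = -2725*I/744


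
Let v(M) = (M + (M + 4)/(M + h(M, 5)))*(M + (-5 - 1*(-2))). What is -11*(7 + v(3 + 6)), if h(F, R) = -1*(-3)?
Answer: -1485/2 ≈ -742.50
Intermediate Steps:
h(F, R) = 3
v(M) = (-3 + M)*(M + (4 + M)/(3 + M)) (v(M) = (M + (M + 4)/(M + 3))*(M + (-5 - 1*(-2))) = (M + (4 + M)/(3 + M))*(M + (-5 + 2)) = (M + (4 + M)/(3 + M))*(M - 3) = (M + (4 + M)/(3 + M))*(-3 + M) = (-3 + M)*(M + (4 + M)/(3 + M)))
-11*(7 + v(3 + 6)) = -11*(7 + (-12 + (3 + 6)² + (3 + 6)³ - 8*(3 + 6))/(3 + (3 + 6))) = -11*(7 + (-12 + 9² + 9³ - 8*9)/(3 + 9)) = -11*(7 + (-12 + 81 + 729 - 72)/12) = -11*(7 + (1/12)*726) = -11*(7 + 121/2) = -11*135/2 = -1485/2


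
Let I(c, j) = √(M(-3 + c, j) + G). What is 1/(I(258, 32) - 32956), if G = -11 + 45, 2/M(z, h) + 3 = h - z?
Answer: -3724028/122729062927 - √434033/122729062927 ≈ -3.0349e-5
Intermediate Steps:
M(z, h) = 2/(-3 + h - z) (M(z, h) = 2/(-3 + (h - z)) = 2/(-3 + h - z))
G = 34
I(c, j) = √(34 - 2/(c - j)) (I(c, j) = √(-2/(3 + (-3 + c) - j) + 34) = √(-2/(c - j) + 34) = √(34 - 2/(c - j)))
1/(I(258, 32) - 32956) = 1/(√2*√((-1 - 17*32 + 17*258)/(258 - 1*32)) - 32956) = 1/(√2*√((-1 - 544 + 4386)/(258 - 32)) - 32956) = 1/(√2*√(3841/226) - 32956) = 1/(√2*(√868066/226) - 32956) = 1/(√434033/113 - 32956) = 1/(-32956 + √434033/113)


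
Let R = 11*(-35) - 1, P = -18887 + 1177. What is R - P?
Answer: 17324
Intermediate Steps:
P = -17710
R = -386 (R = -385 - 1 = -386)
R - P = -386 - 1*(-17710) = -386 + 17710 = 17324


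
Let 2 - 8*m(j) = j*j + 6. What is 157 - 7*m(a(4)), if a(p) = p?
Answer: 349/2 ≈ 174.50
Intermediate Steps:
m(j) = -1/2 - j**2/8 (m(j) = 1/4 - (j*j + 6)/8 = 1/4 - (j**2 + 6)/8 = 1/4 - (6 + j**2)/8 = 1/4 + (-3/4 - j**2/8) = -1/2 - j**2/8)
157 - 7*m(a(4)) = 157 - 7*(-1/2 - 1/8*4**2) = 157 - 7*(-1/2 - 1/8*16) = 157 - 7*(-1/2 - 2) = 157 - 7*(-5/2) = 157 + 35/2 = 349/2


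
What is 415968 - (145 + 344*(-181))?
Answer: 478087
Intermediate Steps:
415968 - (145 + 344*(-181)) = 415968 - (145 - 62264) = 415968 - 1*(-62119) = 415968 + 62119 = 478087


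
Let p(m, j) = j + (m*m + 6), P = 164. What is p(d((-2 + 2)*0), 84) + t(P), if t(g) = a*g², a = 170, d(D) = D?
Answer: 4572410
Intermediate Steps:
t(g) = 170*g²
p(m, j) = 6 + j + m² (p(m, j) = j + (m² + 6) = j + (6 + m²) = 6 + j + m²)
p(d((-2 + 2)*0), 84) + t(P) = (6 + 84 + ((-2 + 2)*0)²) + 170*164² = (6 + 84 + (0*0)²) + 170*26896 = (6 + 84 + 0²) + 4572320 = (6 + 84 + 0) + 4572320 = 90 + 4572320 = 4572410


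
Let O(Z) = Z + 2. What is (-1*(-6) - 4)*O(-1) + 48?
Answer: 50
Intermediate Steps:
O(Z) = 2 + Z
(-1*(-6) - 4)*O(-1) + 48 = (-1*(-6) - 4)*(2 - 1) + 48 = (6 - 4)*1 + 48 = 2*1 + 48 = 2 + 48 = 50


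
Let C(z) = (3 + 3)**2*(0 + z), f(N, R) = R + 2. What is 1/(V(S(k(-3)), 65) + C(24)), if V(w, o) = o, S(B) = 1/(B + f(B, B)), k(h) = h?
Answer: 1/929 ≈ 0.0010764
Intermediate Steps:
f(N, R) = 2 + R
S(B) = 1/(2 + 2*B) (S(B) = 1/(B + (2 + B)) = 1/(2 + 2*B))
C(z) = 36*z (C(z) = 6**2*z = 36*z)
1/(V(S(k(-3)), 65) + C(24)) = 1/(65 + 36*24) = 1/(65 + 864) = 1/929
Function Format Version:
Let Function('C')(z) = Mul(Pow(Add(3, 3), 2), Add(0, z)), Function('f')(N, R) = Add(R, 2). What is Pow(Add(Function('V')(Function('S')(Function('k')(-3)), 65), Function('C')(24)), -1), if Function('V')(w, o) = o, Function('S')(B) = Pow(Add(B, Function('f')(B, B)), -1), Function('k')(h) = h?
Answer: Rational(1, 929) ≈ 0.0010764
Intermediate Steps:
Function('f')(N, R) = Add(2, R)
Function('S')(B) = Pow(Add(2, Mul(2, B)), -1) (Function('S')(B) = Pow(Add(B, Add(2, B)), -1) = Pow(Add(2, Mul(2, B)), -1))
Function('C')(z) = Mul(36, z) (Function('C')(z) = Mul(Pow(6, 2), z) = Mul(36, z))
Pow(Add(Function('V')(Function('S')(Function('k')(-3)), 65), Function('C')(24)), -1) = Pow(Add(65, Mul(36, 24)), -1) = Pow(Add(65, 864), -1) = Pow(929, -1) = Rational(1, 929)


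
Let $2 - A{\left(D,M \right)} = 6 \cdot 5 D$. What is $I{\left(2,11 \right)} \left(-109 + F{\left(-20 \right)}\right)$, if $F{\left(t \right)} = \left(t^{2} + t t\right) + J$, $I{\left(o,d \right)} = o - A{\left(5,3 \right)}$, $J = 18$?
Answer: $106350$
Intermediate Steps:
$A{\left(D,M \right)} = 2 - 30 D$ ($A{\left(D,M \right)} = 2 - 6 \cdot 5 D = 2 - 30 D$)
$I{\left(o,d \right)} = 148 + o$ ($I{\left(o,d \right)} = o - \left(2 - 150\right) = o - -148 = o + 148 = 148 + o$)
$F{\left(t \right)} = 18 + 2 t^{2}$ ($F{\left(t \right)} = \left(t^{2} + t t\right) + 18 = \left(t^{2} + t^{2}\right) + 18 = 2 t^{2} + 18 = 18 + 2 t^{2}$)
$I{\left(2,11 \right)} \left(-109 + F{\left(-20 \right)}\right) = \left(148 + 2\right) \left(-109 + \left(18 + 2 \left(-20\right)^{2}\right)\right) = 150 \left(-109 + \left(18 + 2 \cdot 400\right)\right) = 150 \left(-109 + \left(18 + 800\right)\right) = 150 \left(-109 + 818\right) = 150 \cdot 709 = 106350$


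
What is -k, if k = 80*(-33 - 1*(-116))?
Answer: -6640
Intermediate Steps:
k = 6640 (k = 80*(-33 + 116) = 80*83 = 6640)
-k = -1*6640 = -6640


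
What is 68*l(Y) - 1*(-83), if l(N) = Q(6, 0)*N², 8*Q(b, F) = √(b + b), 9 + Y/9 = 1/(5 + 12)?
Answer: 83 + 1871424*√3/17 ≈ 1.9075e+5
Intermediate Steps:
Y = -1368/17 (Y = -81 + 9/(5 + 12) = -81 + 9/17 = -1368/17 ≈ -80.471)
Q(b, F) = √2*√b/8 (Q(b, F) = √(b + b)/8 = √(2*b)/8 = (√2*√b)/8 = √2*√b/8)
l(N) = √3*N²/4 (l(N) = (√2*√6/8)*N² = (√3/4)*N² = √3*N²/4)
68*l(Y) - 1*(-83) = 68*(√3*(-1368/17)²/4) - 1*(-83) = 68*((¼)*√3*(1871424/289)) + 83 = 68*(467856*√3/289) + 83 = 1871424*√3/17 + 83 = 83 + 1871424*√3/17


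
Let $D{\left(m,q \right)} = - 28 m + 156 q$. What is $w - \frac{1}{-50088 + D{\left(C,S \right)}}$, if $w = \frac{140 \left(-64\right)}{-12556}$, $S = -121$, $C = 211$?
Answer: $\frac{167716419}{235023208} \approx 0.71362$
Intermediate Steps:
$w = \frac{2240}{3139}$ ($w = \left(-8960\right) \left(- \frac{1}{12556}\right) = \frac{2240}{3139} \approx 0.7136$)
$w - \frac{1}{-50088 + D{\left(C,S \right)}} = \frac{2240}{3139} - \frac{1}{-50088 + \left(\left(-28\right) 211 + 156 \left(-121\right)\right)} = \frac{2240}{3139} - \frac{1}{-50088 - 24784} = \frac{2240}{3139} - \frac{1}{-74872} = \frac{2240}{3139} - - \frac{1}{74872} = \frac{2240}{3139} + \frac{1}{74872} = \frac{167716419}{235023208}$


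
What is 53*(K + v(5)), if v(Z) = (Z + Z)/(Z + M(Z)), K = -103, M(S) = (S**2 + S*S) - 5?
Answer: -27242/5 ≈ -5448.4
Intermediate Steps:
M(S) = -5 + 2*S**2 (M(S) = (S**2 + S**2) - 5 = 2*S**2 - 5 = -5 + 2*S**2)
v(Z) = 2*Z/(-5 + Z + 2*Z**2) (v(Z) = (Z + Z)/(Z + (-5 + 2*Z**2)) = (2*Z)/(-5 + Z + 2*Z**2) = 2*Z/(-5 + Z + 2*Z**2))
53*(K + v(5)) = 53*(-103 + 2*5/(-5 + 5 + 2*5**2)) = 53*(-103 + 2*5/(-5 + 5 + 2*25)) = 53*(-103 + 2*5/(-5 + 5 + 50)) = 53*(-103 + 2*5/50) = 53*(-103 + 2*5*(1/50)) = 53*(-103 + 1/5) = 53*(-514/5) = -27242/5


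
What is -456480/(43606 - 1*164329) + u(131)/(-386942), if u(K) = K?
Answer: 58871823149/15570933022 ≈ 3.7809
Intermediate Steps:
-456480/(43606 - 1*164329) + u(131)/(-386942) = -456480/(43606 - 1*164329) + 131/(-386942) = -456480/(43606 - 164329) + 131*(-1/386942) = -456480/(-120723) - 131/386942 = -456480*(-1/120723) - 131/386942 = 152160/40241 - 131/386942 = 58871823149/15570933022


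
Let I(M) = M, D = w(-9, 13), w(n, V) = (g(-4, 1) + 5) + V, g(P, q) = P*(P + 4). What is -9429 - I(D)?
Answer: -9447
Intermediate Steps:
g(P, q) = P*(4 + P)
w(n, V) = 5 + V (w(n, V) = (-4*(4 - 4) + 5) + V = (-4*0 + 5) + V = (0 + 5) + V = 5 + V)
D = 18 (D = 5 + 13 = 18)
-9429 - I(D) = -9429 - 1*18 = -9429 - 18 = -9447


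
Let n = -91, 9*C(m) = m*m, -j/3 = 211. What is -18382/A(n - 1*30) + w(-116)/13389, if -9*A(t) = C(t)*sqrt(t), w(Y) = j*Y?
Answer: 24476/4463 - 1488942*I/161051 ≈ 5.4842 - 9.2452*I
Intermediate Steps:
j = -633 (j = -3*211 = -633)
C(m) = m**2/9 (C(m) = (m*m)/9 = m**2/9)
w(Y) = -633*Y
A(t) = -t**(5/2)/81 (A(t) = -t**2/9*sqrt(t)/9 = -t**(5/2)/81)
-18382/A(n - 1*30) + w(-116)/13389 = -18382*(-81/(-91 - 1*30)**(5/2)) - 633*(-116)/13389 = -18382*(-81/(-91 - 30)**(5/2)) + 73428*(1/13389) = -18382*81*I/161051 + 24476/4463 = -1488942*I/161051 + 24476/4463 = 24476/4463 - 1488942*I/161051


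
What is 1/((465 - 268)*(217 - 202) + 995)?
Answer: 1/3950 ≈ 0.00025316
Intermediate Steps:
1/((465 - 268)*(217 - 202) + 995) = 1/(197*15 + 995) = 1/(2955 + 995) = 1/3950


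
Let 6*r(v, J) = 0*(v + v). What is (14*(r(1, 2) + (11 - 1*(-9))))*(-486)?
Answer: -136080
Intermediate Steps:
r(v, J) = 0 (r(v, J) = (0*(v + v))/6 = (0*(2*v))/6 = (⅙)*0 = 0)
(14*(r(1, 2) + (11 - 1*(-9))))*(-486) = (14*(0 + (11 - 1*(-9))))*(-486) = (14*(0 + (11 + 9)))*(-486) = (14*(0 + 20))*(-486) = (14*20)*(-486) = 280*(-486) = -136080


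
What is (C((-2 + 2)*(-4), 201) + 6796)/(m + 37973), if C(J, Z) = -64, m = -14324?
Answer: 2244/7883 ≈ 0.28466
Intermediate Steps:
(C((-2 + 2)*(-4), 201) + 6796)/(m + 37973) = (-64 + 6796)/(-14324 + 37973) = 6732/23649 = 6732*(1/23649) = 2244/7883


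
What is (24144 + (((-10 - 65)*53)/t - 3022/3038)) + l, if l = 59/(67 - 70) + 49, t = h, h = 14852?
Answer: 1635979395569/67680564 ≈ 24172.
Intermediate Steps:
t = 14852
l = 88/3 (l = 59/(-3) + 49 = 59*(-1/3) + 49 = -59/3 + 49 = 88/3 ≈ 29.333)
(24144 + (((-10 - 65)*53)/t - 3022/3038)) + l = (24144 + (((-10 - 65)*53)/14852 - 3022/3038)) + 88/3 = (24144 + (-75*53*(1/14852) - 3022*1/3038)) + 88/3 = (24144 + (-3975*1/14852 - 1511/1519)) + 88/3 = (24144 + (-3975/14852 - 1511/1519)) + 88/3 = (24144 - 28479397/22560188) + 88/3 = 544664699675/22560188 + 88/3 = 1635979395569/67680564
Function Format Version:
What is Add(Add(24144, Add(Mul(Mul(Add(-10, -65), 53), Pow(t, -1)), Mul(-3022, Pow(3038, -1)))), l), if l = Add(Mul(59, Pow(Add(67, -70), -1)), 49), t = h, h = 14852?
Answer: Rational(1635979395569, 67680564) ≈ 24172.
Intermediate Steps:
t = 14852
l = Rational(88, 3) (l = Add(Mul(59, Pow(-3, -1)), 49) = Add(Mul(59, Rational(-1, 3)), 49) = Add(Rational(-59, 3), 49) = Rational(88, 3) ≈ 29.333)
Add(Add(24144, Add(Mul(Mul(Add(-10, -65), 53), Pow(t, -1)), Mul(-3022, Pow(3038, -1)))), l) = Add(Add(24144, Add(Mul(Mul(Add(-10, -65), 53), Pow(14852, -1)), Mul(-3022, Pow(3038, -1)))), Rational(88, 3)) = Add(Add(24144, Add(Mul(Mul(-75, 53), Rational(1, 14852)), Mul(-3022, Rational(1, 3038)))), Rational(88, 3)) = Add(Add(24144, Add(Mul(-3975, Rational(1, 14852)), Rational(-1511, 1519))), Rational(88, 3)) = Add(Add(24144, Add(Rational(-3975, 14852), Rational(-1511, 1519))), Rational(88, 3)) = Add(Add(24144, Rational(-28479397, 22560188)), Rational(88, 3)) = Add(Rational(544664699675, 22560188), Rational(88, 3)) = Rational(1635979395569, 67680564)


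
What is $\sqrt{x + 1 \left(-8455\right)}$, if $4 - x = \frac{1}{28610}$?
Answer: $\frac{i \sqrt{6917414805710}}{28610} \approx 91.929 i$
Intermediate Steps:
$x = \frac{114439}{28610}$ ($x = 4 - \frac{1}{28610} = \frac{114439}{28610} \approx 4.0$)
$\sqrt{x + 1 \left(-8455\right)} = \sqrt{\frac{114439}{28610} + 1 \left(-8455\right)} = \sqrt{\frac{114439}{28610} - 8455} = \sqrt{- \frac{241783111}{28610}} = \frac{i \sqrt{6917414805710}}{28610}$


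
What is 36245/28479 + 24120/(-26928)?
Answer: 365015/968286 ≈ 0.37697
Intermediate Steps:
36245/28479 + 24120/(-26928) = 36245*(1/28479) + 24120*(-1/26928) = 3295/2589 - 335/374 = 365015/968286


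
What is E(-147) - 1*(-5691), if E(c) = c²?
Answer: 27300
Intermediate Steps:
E(-147) - 1*(-5691) = (-147)² - 1*(-5691) = 21609 + 5691 = 27300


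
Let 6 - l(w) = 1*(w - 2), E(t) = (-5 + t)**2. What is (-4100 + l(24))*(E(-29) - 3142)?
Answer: 8174376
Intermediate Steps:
l(w) = 8 - w (l(w) = 6 - (w - 2) = 6 - (-2 + w) = 6 + (2 - w) = 8 - w)
(-4100 + l(24))*(E(-29) - 3142) = (-4100 + (8 - 1*24))*((-5 - 29)**2 - 3142) = (-4100 + (8 - 24))*((-34)**2 - 3142) = (-4100 - 16)*(1156 - 3142) = -4116*(-1986) = 8174376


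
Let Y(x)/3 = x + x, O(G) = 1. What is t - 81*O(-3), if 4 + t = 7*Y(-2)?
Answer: -169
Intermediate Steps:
Y(x) = 6*x (Y(x) = 3*(x + x) = 3*(2*x) = 6*x)
t = -88 (t = -4 + 7*(6*(-2)) = -4 + 7*(-12) = -4 - 84 = -88)
t - 81*O(-3) = -88 - 81*1 = -88 - 81 = -169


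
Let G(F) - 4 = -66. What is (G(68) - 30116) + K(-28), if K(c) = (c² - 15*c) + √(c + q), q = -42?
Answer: -28974 + I*√70 ≈ -28974.0 + 8.3666*I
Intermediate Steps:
K(c) = c² + √(-42 + c) - 15*c (K(c) = (c² - 15*c) + √(c - 42) = (c² - 15*c) + √(-42 + c) = c² + √(-42 + c) - 15*c)
G(F) = -62 (G(F) = 4 - 66 = -62)
(G(68) - 30116) + K(-28) = (-62 - 30116) + ((-28)² + √(-42 - 28) - 15*(-28)) = -30178 + (784 + √(-70) + 420) = -30178 + (784 + I*√70 + 420) = -30178 + (1204 + I*√70) = -28974 + I*√70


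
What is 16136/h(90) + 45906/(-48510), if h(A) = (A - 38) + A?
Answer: 9240937/82005 ≈ 112.69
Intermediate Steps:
h(A) = -38 + 2*A (h(A) = (-38 + A) + A = -38 + 2*A)
16136/h(90) + 45906/(-48510) = 16136/(-38 + 2*90) + 45906/(-48510) = 16136/(-38 + 180) + 45906*(-1/48510) = 16136/142 - 1093/1155 = 16136*(1/142) - 1093/1155 = 8068/71 - 1093/1155 = 9240937/82005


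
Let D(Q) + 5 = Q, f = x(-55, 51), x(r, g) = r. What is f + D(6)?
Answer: -54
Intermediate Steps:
f = -55
D(Q) = -5 + Q
f + D(6) = -55 + (-5 + 6) = -55 + 1 = -54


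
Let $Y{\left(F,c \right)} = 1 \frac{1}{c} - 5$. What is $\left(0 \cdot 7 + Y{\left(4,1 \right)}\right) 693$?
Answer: $-2772$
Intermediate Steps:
$Y{\left(F,c \right)} = -5 + \frac{1}{c}$ ($Y{\left(F,c \right)} = \frac{1}{c} - 5 = -5 + \frac{1}{c}$)
$\left(0 \cdot 7 + Y{\left(4,1 \right)}\right) 693 = \left(0 \cdot 7 - \left(5 - 1^{-1}\right)\right) 693 = \left(0 + \left(-5 + 1\right)\right) 693 = \left(0 - 4\right) 693 = \left(-4\right) 693 = -2772$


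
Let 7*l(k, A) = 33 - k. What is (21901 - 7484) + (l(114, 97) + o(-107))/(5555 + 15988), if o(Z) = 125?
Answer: 2174098811/150801 ≈ 14417.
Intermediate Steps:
l(k, A) = 33/7 - k/7 (l(k, A) = (33 - k)/7 = 33/7 - k/7)
(21901 - 7484) + (l(114, 97) + o(-107))/(5555 + 15988) = (21901 - 7484) + ((33/7 - ⅐*114) + 125)/(5555 + 15988) = 14417 + ((33/7 - 114/7) + 125)/21543 = 14417 + (-81/7 + 125)*(1/21543) = 14417 + (794/7)*(1/21543) = 14417 + 794/150801 = 2174098811/150801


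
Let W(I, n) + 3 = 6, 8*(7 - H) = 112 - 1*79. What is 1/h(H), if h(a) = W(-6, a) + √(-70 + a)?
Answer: 8/203 - 2*I*√1074/609 ≈ 0.039409 - 0.10763*I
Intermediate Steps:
H = 23/8 (H = 7 - (112 - 1*79)/8 = 7 - (112 - 79)/8 = 7 - ⅛*33 = 7 - 33/8 = 23/8 ≈ 2.8750)
W(I, n) = 3 (W(I, n) = -3 + 6 = 3)
h(a) = 3 + √(-70 + a)
1/h(H) = 1/(3 + √(-70 + 23/8)) = 1/(3 + √(-537/8)) = 1/(3 + I*√1074/4)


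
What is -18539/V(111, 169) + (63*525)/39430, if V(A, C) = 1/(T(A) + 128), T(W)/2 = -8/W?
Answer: -2074849144103/875346 ≈ -2.3703e+6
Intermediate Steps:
T(W) = -16/W (T(W) = 2*(-8/W) = -16/W)
V(A, C) = 1/(128 - 16/A) (V(A, C) = 1/(-16/A + 128) = 1/(128 - 16/A))
-18539/V(111, 169) + (63*525)/39430 = -18539/((1/16)*111/(-1 + 8*111)) + (63*525)/39430 = -18539/((1/16)*111/(-1 + 888)) + 33075*(1/39430) = -18539/((1/16)*111/887) + 6615/7886 = -18539/((1/16)*111*(1/887)) + 6615/7886 = -18539/111/14192 + 6615/7886 = -18539*14192/111 + 6615/7886 = -263105488/111 + 6615/7886 = -2074849144103/875346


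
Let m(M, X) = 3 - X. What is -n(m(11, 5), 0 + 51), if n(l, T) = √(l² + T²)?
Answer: -√2605 ≈ -51.039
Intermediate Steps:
n(l, T) = √(T² + l²)
-n(m(11, 5), 0 + 51) = -√((0 + 51)² + (3 - 1*5)²) = -√(51² + (3 - 5)²) = -√(2601 + (-2)²) = -√(2601 + 4) = -√2605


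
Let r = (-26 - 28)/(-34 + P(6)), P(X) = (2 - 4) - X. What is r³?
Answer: 729/343 ≈ 2.1254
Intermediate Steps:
P(X) = -2 - X
r = 9/7 (r = (-26 - 28)/(-34 + (-2 - 1*6)) = -54/(-34 + (-2 - 6)) = -54/(-34 - 8) = -54/(-42) = -54*(-1/42) = 9/7 ≈ 1.2857)
r³ = (9/7)³ = 729/343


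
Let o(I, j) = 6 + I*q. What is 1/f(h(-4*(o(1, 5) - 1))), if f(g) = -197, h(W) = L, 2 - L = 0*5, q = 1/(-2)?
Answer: -1/197 ≈ -0.0050761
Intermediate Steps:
q = -½ ≈ -0.50000
L = 2 (L = 2 - 0*5 = 2 - 1*0 = 2 + 0 = 2)
o(I, j) = 6 - I/2 (o(I, j) = 6 + I*(-½) = 6 - I/2)
h(W) = 2
1/f(h(-4*(o(1, 5) - 1))) = 1/(-197) = -1/197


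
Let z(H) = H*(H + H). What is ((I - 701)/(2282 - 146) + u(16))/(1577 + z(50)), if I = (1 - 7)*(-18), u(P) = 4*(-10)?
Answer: -86033/14048472 ≈ -0.0061240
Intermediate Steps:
u(P) = -40
z(H) = 2*H² (z(H) = H*(2*H) = 2*H²)
I = 108 (I = -6*(-18) = 108)
((I - 701)/(2282 - 146) + u(16))/(1577 + z(50)) = ((108 - 701)/(2282 - 146) - 40)/(1577 + 2*50²) = (-593/2136 - 40)/(1577 + 2*2500) = (-593*1/2136 - 40)/(1577 + 5000) = (-593/2136 - 40)/6577 = -86033/2136*1/6577 = -86033/14048472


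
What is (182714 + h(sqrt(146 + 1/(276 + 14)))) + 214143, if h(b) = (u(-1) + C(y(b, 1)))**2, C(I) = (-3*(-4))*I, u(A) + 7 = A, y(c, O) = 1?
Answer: 396873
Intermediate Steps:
u(A) = -7 + A
C(I) = 12*I
h(b) = 16 (h(b) = ((-7 - 1) + 12*1)**2 = (-8 + 12)**2 = 4**2 = 16)
(182714 + h(sqrt(146 + 1/(276 + 14)))) + 214143 = (182714 + 16) + 214143 = 182730 + 214143 = 396873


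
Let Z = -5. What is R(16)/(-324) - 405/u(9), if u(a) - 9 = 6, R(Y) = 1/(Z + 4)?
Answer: -8747/324 ≈ -26.997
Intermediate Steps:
R(Y) = -1 (R(Y) = 1/(-5 + 4) = 1/(-1) = -1)
u(a) = 15 (u(a) = 9 + 6 = 15)
R(16)/(-324) - 405/u(9) = -1/(-324) - 405/15 = -1*(-1/324) - 405*1/15 = 1/324 - 27 = -8747/324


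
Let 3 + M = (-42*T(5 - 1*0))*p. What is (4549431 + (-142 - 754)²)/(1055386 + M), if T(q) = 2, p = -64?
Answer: 5352247/1060759 ≈ 5.0457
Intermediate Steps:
M = 5373 (M = -3 - 42*2*(-64) = -3 - 84*(-64) = -3 + 5376 = 5373)
(4549431 + (-142 - 754)²)/(1055386 + M) = (4549431 + (-142 - 754)²)/(1055386 + 5373) = (4549431 + (-896)²)/1060759 = (4549431 + 802816)*(1/1060759) = 5352247*(1/1060759) = 5352247/1060759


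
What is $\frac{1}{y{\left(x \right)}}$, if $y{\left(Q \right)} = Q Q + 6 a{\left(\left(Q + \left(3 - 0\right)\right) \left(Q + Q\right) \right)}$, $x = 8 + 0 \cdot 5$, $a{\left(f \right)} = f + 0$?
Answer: $\frac{1}{1120} \approx 0.00089286$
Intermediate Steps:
$a{\left(f \right)} = f$
$x = 8$ ($x = 8 + 0 = 8$)
$y{\left(Q \right)} = Q^{2} + 12 Q \left(3 + Q\right)$ ($y{\left(Q \right)} = Q Q + 6 \left(Q + \left(3 - 0\right)\right) \left(Q + Q\right) = Q^{2} + 6 \left(Q + \left(3 + 0\right)\right) 2 Q = Q^{2} + 6 \left(Q + 3\right) 2 Q = Q^{2} + 6 \left(3 + Q\right) 2 Q = Q^{2} + 6 \cdot 2 Q \left(3 + Q\right) = Q^{2} + 12 Q \left(3 + Q\right)$)
$\frac{1}{y{\left(x \right)}} = \frac{1}{8 \left(36 + 13 \cdot 8\right)} = \frac{1}{8 \left(36 + 104\right)} = \frac{1}{8 \cdot 140} = \frac{1}{1120}$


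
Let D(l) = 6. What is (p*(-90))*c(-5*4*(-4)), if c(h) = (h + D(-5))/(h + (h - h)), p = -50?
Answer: 9675/2 ≈ 4837.5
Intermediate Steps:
c(h) = (6 + h)/h (c(h) = (h + 6)/(h + (h - h)) = (6 + h)/(h + 0) = (6 + h)/h)
(p*(-90))*c(-5*4*(-4)) = (-50*(-90))*((6 - 5*4*(-4))/((-5*4*(-4)))) = 4500*((6 - 20*(-4))/((-20*(-4)))) = 4500*((6 + 80)/80) = 4500*((1/80)*86) = 4500*(43/40) = 9675/2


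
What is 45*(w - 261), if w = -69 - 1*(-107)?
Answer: -10035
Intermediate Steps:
w = 38 (w = -69 + 107 = 38)
45*(w - 261) = 45*(38 - 261) = 45*(-223) = -10035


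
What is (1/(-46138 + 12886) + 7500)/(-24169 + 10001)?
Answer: -249389999/471114336 ≈ -0.52936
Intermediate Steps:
(1/(-46138 + 12886) + 7500)/(-24169 + 10001) = (1/(-33252) + 7500)/(-14168) = (-1/33252 + 7500)*(-1/14168) = (249389999/33252)*(-1/14168) = -249389999/471114336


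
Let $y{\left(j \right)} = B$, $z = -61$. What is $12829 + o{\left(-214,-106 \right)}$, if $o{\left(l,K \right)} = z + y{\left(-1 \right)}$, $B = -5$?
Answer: $12763$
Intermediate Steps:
$y{\left(j \right)} = -5$
$o{\left(l,K \right)} = -66$ ($o{\left(l,K \right)} = -61 - 5 = -66$)
$12829 + o{\left(-214,-106 \right)} = 12829 - 66 = 12763$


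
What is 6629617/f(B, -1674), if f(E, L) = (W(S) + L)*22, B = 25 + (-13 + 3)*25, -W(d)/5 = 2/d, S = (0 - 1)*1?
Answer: -6629617/36608 ≈ -181.10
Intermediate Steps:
S = -1 (S = -1*1 = -1)
W(d) = -10/d
B = -225 (B = 25 - 10*25 = 25 - 250 = -225)
f(E, L) = 220 + 22*L (f(E, L) = (-10/(-1) + L)*22 = (-10*(-1) + L)*22 = (10 + L)*22 = 220 + 22*L)
6629617/f(B, -1674) = 6629617/(220 + 22*(-1674)) = 6629617/(220 - 36828) = 6629617/(-36608) = 6629617*(-1/36608) = -6629617/36608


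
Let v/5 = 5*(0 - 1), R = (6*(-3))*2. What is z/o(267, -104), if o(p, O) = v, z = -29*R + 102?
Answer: -1146/25 ≈ -45.840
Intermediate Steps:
R = -36 (R = -18*2 = -36)
v = -25 (v = 5*(5*(0 - 1)) = 5*(5*(-1)) = 5*(-5) = -25)
z = 1146 (z = -29*(-36) + 102 = 1044 + 102 = 1146)
o(p, O) = -25
z/o(267, -104) = 1146/(-25) = 1146*(-1/25) = -1146/25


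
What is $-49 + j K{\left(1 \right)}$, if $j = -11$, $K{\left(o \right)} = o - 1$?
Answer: $-49$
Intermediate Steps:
$K{\left(o \right)} = -1 + o$ ($K{\left(o \right)} = o - 1 = -1 + o$)
$-49 + j K{\left(1 \right)} = -49 - 11 \left(-1 + 1\right) = -49 - 0 = -49 + 0 = -49$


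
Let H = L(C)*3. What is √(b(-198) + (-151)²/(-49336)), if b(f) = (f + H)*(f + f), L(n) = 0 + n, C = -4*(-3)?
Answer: √39036866662514/24668 ≈ 253.28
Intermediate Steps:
C = 12
L(n) = n
H = 36 (H = 12*3 = 36)
b(f) = 2*f*(36 + f) (b(f) = (f + 36)*(f + f) = (36 + f)*(2*f) = 2*f*(36 + f))
√(b(-198) + (-151)²/(-49336)) = √(2*(-198)*(36 - 198) + (-151)²/(-49336)) = √(2*(-198)*(-162) + 22801*(-1/49336)) = √(64152 - 22801/49336) = √(3164980271/49336) = √39036866662514/24668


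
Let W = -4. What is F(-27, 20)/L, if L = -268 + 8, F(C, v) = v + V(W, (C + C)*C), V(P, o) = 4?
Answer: -6/65 ≈ -0.092308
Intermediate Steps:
F(C, v) = 4 + v (F(C, v) = v + 4 = 4 + v)
L = -260
F(-27, 20)/L = (4 + 20)/(-260) = 24*(-1/260) = -6/65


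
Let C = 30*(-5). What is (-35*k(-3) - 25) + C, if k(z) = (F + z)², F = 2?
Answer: -210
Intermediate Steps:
k(z) = (2 + z)²
C = -150
(-35*k(-3) - 25) + C = (-35*(2 - 3)² - 25) - 150 = (-35*(-1)² - 25) - 150 = (-35*1 - 25) - 150 = (-35 - 25) - 150 = -60 - 150 = -210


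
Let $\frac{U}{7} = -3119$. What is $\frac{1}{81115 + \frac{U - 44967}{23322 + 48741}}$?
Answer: $\frac{72063}{5845323445} \approx 1.2328 \cdot 10^{-5}$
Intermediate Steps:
$U = -21833$ ($U = 7 \left(-3119\right) = -21833$)
$\frac{1}{81115 + \frac{U - 44967}{23322 + 48741}} = \frac{1}{81115 + \frac{-21833 - 44967}{23322 + 48741}} = \frac{1}{81115 - \frac{66800}{72063}} = \frac{1}{\frac{5845323445}{72063}} = \frac{72063}{5845323445}$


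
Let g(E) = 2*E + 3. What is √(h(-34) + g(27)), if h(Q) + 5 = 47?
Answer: 3*√11 ≈ 9.9499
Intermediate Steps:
h(Q) = 42 (h(Q) = -5 + 47 = 42)
g(E) = 3 + 2*E
√(h(-34) + g(27)) = √(42 + (3 + 2*27)) = √(42 + (3 + 54)) = √(42 + 57) = √99 = 3*√11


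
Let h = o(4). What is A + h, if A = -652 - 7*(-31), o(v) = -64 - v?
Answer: -503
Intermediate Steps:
h = -68 (h = -64 - 1*4 = -64 - 4 = -68)
A = -435 (A = -652 - 1*(-217) = -652 + 217 = -435)
A + h = -435 - 68 = -503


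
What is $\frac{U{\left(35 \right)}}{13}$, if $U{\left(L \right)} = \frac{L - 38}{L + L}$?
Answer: $- \frac{3}{910} \approx -0.0032967$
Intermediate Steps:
$U{\left(L \right)} = \frac{-38 + L}{2 L}$
$\frac{U{\left(35 \right)}}{13} = \frac{\frac{1}{2} \cdot \frac{1}{35} \left(-38 + 35\right)}{13} = \frac{1}{2} \cdot \frac{1}{35} \left(-3\right) \frac{1}{13} = \left(- \frac{3}{70}\right) \frac{1}{13} = - \frac{3}{910}$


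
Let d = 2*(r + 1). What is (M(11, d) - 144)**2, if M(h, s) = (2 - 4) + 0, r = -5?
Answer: 21316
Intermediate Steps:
d = -8 (d = 2*(-5 + 1) = 2*(-4) = -8)
M(h, s) = -2 (M(h, s) = -2 + 0 = -2)
(M(11, d) - 144)**2 = (-2 - 144)**2 = (-146)**2 = 21316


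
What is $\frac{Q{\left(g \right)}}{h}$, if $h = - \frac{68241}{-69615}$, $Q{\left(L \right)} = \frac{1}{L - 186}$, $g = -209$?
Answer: $- \frac{4641}{1797013} \approx -0.0025826$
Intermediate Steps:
$Q{\left(L \right)} = \frac{1}{-186 + L}$
$h = \frac{22747}{23205}$ ($h = \left(-68241\right) \left(- \frac{1}{69615}\right) = \frac{22747}{23205} \approx 0.98026$)
$\frac{Q{\left(g \right)}}{h} = \frac{1}{\left(-186 - 209\right) \frac{22747}{23205}} = \frac{1}{-395} \cdot \frac{23205}{22747} = \left(- \frac{1}{395}\right) \frac{23205}{22747} = - \frac{4641}{1797013}$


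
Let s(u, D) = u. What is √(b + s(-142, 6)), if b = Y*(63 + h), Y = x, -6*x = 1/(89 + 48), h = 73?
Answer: I*√24014730/411 ≈ 11.923*I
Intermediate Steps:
x = -1/822 (x = -1/(6*(89 + 48)) = -⅙/137 = -⅙*1/137 = -1/822 ≈ -0.0012165)
Y = -1/822 ≈ -0.0012165
b = -68/411 (b = -(63 + 73)/822 = -1/822*136 = -68/411 ≈ -0.16545)
√(b + s(-142, 6)) = √(-68/411 - 142) = √(-58430/411) = I*√24014730/411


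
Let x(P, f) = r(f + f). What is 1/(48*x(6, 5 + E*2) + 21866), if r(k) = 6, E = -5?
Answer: 1/22154 ≈ 4.5139e-5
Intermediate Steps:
x(P, f) = 6
1/(48*x(6, 5 + E*2) + 21866) = 1/(48*6 + 21866) = 1/(288 + 21866) = 1/22154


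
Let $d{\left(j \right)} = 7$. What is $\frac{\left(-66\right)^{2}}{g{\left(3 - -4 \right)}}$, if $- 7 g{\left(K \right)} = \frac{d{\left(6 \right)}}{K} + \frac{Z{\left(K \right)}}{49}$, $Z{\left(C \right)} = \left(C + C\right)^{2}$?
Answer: $- \frac{30492}{5} \approx -6098.4$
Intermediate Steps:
$Z{\left(C \right)} = 4 C^{2}$ ($Z{\left(C \right)} = \left(2 C\right)^{2} = 4 C^{2}$)
$g{\left(K \right)} = - \frac{1}{K} - \frac{4 K^{2}}{343}$ ($g{\left(K \right)} = - \frac{\frac{7}{K} + \frac{4 K^{2}}{49}}{7} = - \frac{1}{K} - \frac{4 K^{2}}{343}$)
$\frac{\left(-66\right)^{2}}{g{\left(3 - -4 \right)}} = \frac{\left(-66\right)^{2}}{\frac{1}{343} \frac{1}{3 - -4} \left(-343 - 4 \left(3 - -4\right)^{3}\right)} = \frac{4356}{\frac{1}{343} \frac{1}{3 + 4} \left(-343 - 4 \left(3 + 4\right)^{3}\right)} = \frac{4356}{\frac{1}{343} \cdot \frac{1}{7} \left(-343 - 4 \cdot 7^{3}\right)} = \frac{4356}{\frac{1}{343} \cdot \frac{1}{7} \left(-343 - 1372\right)} = \frac{4356}{\frac{1}{343} \cdot \frac{1}{7} \left(-1715\right)} = \frac{4356}{- \frac{5}{7}} = 4356 \left(- \frac{7}{5}\right) = - \frac{30492}{5}$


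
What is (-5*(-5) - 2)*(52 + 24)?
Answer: 1748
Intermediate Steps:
(-5*(-5) - 2)*(52 + 24) = (25 - 2)*76 = 23*76 = 1748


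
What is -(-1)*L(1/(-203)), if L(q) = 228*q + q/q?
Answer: -25/203 ≈ -0.12315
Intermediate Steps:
L(q) = 1 + 228*q (L(q) = 228*q + 1 = 1 + 228*q)
-(-1)*L(1/(-203)) = -(-1)*(1 + 228/(-203)) = -(-1)*(1 + 228*(-1/203)) = -(-1)*(1 - 228/203) = -(-1)*(-25)/203 = -1*25/203 = -25/203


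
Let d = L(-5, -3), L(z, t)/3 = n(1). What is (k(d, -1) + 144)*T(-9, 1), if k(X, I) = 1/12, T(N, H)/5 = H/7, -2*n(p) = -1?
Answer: 1235/12 ≈ 102.92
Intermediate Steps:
n(p) = ½ (n(p) = -½*(-1) = ½)
T(N, H) = 5*H/7 (T(N, H) = 5*(H/7) = 5*H/7)
L(z, t) = 3/2 (L(z, t) = 3*(½) = 3/2)
d = 3/2 ≈ 1.5000
k(X, I) = 1/12
(k(d, -1) + 144)*T(-9, 1) = (1/12 + 144)*((5/7)*1) = (1729/12)*(5/7) = 1235/12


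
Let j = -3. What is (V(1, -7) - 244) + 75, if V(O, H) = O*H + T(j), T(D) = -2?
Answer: -178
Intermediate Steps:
V(O, H) = -2 + H*O (V(O, H) = O*H - 2 = H*O - 2 = -2 + H*O)
(V(1, -7) - 244) + 75 = ((-2 - 7*1) - 244) + 75 = ((-2 - 7) - 244) + 75 = (-9 - 244) + 75 = -253 + 75 = -178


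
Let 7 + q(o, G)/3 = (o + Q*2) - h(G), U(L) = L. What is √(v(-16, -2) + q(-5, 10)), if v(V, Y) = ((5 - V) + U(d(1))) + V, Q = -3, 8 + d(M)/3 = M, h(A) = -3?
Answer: I*√61 ≈ 7.8102*I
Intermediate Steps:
d(M) = -24 + 3*M
v(V, Y) = -16 (v(V, Y) = ((5 - V) + (-24 + 3*1)) + V = ((5 - V) + (-24 + 3)) + V = ((5 - V) - 21) + V = (-16 - V) + V = -16)
q(o, G) = -30 + 3*o (q(o, G) = -21 + 3*((o - 3*2) - 1*(-3)) = -21 + 3*((o - 6) + 3) = -21 + 3*((-6 + o) + 3) = -21 + 3*(-3 + o) = -21 + (-9 + 3*o) = -30 + 3*o)
√(v(-16, -2) + q(-5, 10)) = √(-16 + (-30 + 3*(-5))) = √(-16 + (-30 - 15)) = √(-16 - 45) = √(-61) = I*√61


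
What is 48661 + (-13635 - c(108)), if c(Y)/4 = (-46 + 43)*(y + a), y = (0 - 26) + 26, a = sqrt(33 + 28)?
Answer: 35026 + 12*sqrt(61) ≈ 35120.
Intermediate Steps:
a = sqrt(61) ≈ 7.8102
y = 0 (y = -26 + 26 = 0)
c(Y) = -12*sqrt(61) (c(Y) = 4*((-46 + 43)*(0 + sqrt(61))) = 4*(-3*sqrt(61)) = -12*sqrt(61))
48661 + (-13635 - c(108)) = 48661 + (-13635 - (-12)*sqrt(61)) = 48661 + (-13635 + 12*sqrt(61)) = 35026 + 12*sqrt(61)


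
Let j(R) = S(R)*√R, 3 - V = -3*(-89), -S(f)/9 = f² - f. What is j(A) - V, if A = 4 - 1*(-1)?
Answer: 264 - 180*√5 ≈ -138.49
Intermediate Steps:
S(f) = -9*f² + 9*f (S(f) = -9*(f² - f) = -9*f² + 9*f)
V = -264 (V = 3 - (-3)*(-89) = 3 - 1*267 = 3 - 267 = -264)
A = 5 (A = 4 + 1 = 5)
j(R) = 9*R^(3/2)*(1 - R) (j(R) = (9*R*(1 - R))*√R = 9*R^(3/2)*(1 - R))
j(A) - V = 9*5^(3/2)*(1 - 1*5) - 1*(-264) = 9*(5*√5)*(1 - 5) + 264 = 9*(5*√5)*(-4) + 264 = -180*√5 + 264 = 264 - 180*√5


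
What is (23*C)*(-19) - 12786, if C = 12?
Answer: -18030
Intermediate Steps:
(23*C)*(-19) - 12786 = (23*12)*(-19) - 12786 = 276*(-19) - 12786 = -5244 - 12786 = -18030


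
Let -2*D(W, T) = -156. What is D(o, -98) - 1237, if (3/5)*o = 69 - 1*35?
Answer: -1159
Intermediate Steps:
o = 170/3 (o = 5*(69 - 1*35)/3 = 5*(69 - 35)/3 = (5/3)*34 = 170/3 ≈ 56.667)
D(W, T) = 78 (D(W, T) = -½*(-156) = 78)
D(o, -98) - 1237 = 78 - 1237 = -1159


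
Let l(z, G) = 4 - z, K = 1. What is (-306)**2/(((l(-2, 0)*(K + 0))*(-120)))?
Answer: -2601/20 ≈ -130.05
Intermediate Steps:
(-306)**2/(((l(-2, 0)*(K + 0))*(-120))) = (-306)**2/((((4 - 1*(-2))*(1 + 0))*(-120))) = 93636/((((4 + 2)*1)*(-120))) = 93636/(((6*1)*(-120))) = 93636/((6*(-120))) = 93636/(-720) = 93636*(-1/720) = -2601/20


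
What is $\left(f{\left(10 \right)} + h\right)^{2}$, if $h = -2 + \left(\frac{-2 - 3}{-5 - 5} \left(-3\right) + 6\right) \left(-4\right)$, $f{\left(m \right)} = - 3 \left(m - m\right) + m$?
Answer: $100$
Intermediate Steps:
$f{\left(m \right)} = m$ ($f{\left(m \right)} = \left(-3\right) 0 + m = 0 + m = m$)
$h = -20$ ($h = -2 + \left(- \frac{5}{-10} \left(-3\right) + 6\right) \left(-4\right) = -2 + \left(\left(-5\right) \left(- \frac{1}{10}\right) \left(-3\right) + 6\right) \left(-4\right) = -2 + \left(\frac{1}{2} \left(-3\right) + 6\right) \left(-4\right) = -2 + \left(- \frac{3}{2} + 6\right) \left(-4\right) = -2 + \frac{9}{2} \left(-4\right) = -2 - 18 = -20$)
$\left(f{\left(10 \right)} + h\right)^{2} = \left(10 - 20\right)^{2} = \left(-10\right)^{2} = 100$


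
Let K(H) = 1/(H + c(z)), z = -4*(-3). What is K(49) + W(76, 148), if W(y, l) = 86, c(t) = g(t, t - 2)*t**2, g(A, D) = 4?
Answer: 53751/625 ≈ 86.002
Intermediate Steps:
z = 12
c(t) = 4*t**2
K(H) = 1/(576 + H) (K(H) = 1/(H + 4*12**2) = 1/(H + 4*144) = 1/(H + 576) = 1/(576 + H))
K(49) + W(76, 148) = 1/(576 + 49) + 86 = 1/625 + 86 = 53751/625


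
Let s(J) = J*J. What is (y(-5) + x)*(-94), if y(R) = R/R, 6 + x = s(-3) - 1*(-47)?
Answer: -4794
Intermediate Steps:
s(J) = J²
x = 50 (x = -6 + ((-3)² - 1*(-47)) = -6 + (9 + 47) = -6 + 56 = 50)
y(R) = 1
(y(-5) + x)*(-94) = (1 + 50)*(-94) = 51*(-94) = -4794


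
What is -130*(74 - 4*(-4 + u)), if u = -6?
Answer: -14820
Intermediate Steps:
-130*(74 - 4*(-4 + u)) = -130*(74 - 4*(-4 - 6)) = -130*(74 - 4*(-10)) = -130*(74 + 40) = -130*114 = -14820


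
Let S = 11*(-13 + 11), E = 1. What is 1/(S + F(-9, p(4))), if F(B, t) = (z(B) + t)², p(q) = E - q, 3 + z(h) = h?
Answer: 1/203 ≈ 0.0049261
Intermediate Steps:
z(h) = -3 + h
p(q) = 1 - q
S = -22 (S = 11*(-2) = -22)
F(B, t) = (-3 + B + t)² (F(B, t) = ((-3 + B) + t)² = (-3 + B + t)²)
1/(S + F(-9, p(4))) = 1/(-22 + (-3 - 9 + (1 - 1*4))²) = 1/(-22 + (-3 - 9 + (1 - 4))²) = 1/(-22 + (-3 - 9 - 3)²) = 1/(-22 + (-15)²) = 1/(-22 + 225) = 1/203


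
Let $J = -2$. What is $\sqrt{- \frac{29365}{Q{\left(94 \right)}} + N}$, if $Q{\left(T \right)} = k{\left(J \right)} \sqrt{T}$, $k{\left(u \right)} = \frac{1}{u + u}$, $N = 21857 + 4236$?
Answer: $\frac{\sqrt{57639437 + 2760310 \sqrt{94}}}{47} \approx 195.47$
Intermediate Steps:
$N = 26093$
$k{\left(u \right)} = \frac{1}{2 u}$
$Q{\left(T \right)} = - \frac{\sqrt{T}}{4}$ ($Q{\left(T \right)} = \frac{1}{2 \left(-2\right)} \sqrt{T} = \frac{1}{2} \left(- \frac{1}{2}\right) \sqrt{T} = - \frac{\sqrt{T}}{4}$)
$\sqrt{- \frac{29365}{Q{\left(94 \right)}} + N} = \sqrt{- \frac{29365}{\left(- \frac{1}{4}\right) \sqrt{94}} + 26093} = \sqrt{- 29365 \left(- \frac{2 \sqrt{94}}{47}\right) + 26093} = \sqrt{\frac{58730 \sqrt{94}}{47} + 26093} = \sqrt{26093 + \frac{58730 \sqrt{94}}{47}}$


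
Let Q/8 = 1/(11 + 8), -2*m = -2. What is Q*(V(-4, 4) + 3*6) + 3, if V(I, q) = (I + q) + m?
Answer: 11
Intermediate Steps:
m = 1 (m = -½*(-2) = 1)
V(I, q) = 1 + I + q (V(I, q) = (I + q) + 1 = 1 + I + q)
Q = 8/19 (Q = 8/(11 + 8) = 8/19 ≈ 0.42105)
Q*(V(-4, 4) + 3*6) + 3 = 8*((1 - 4 + 4) + 3*6)/19 + 3 = 8*(1 + 18)/19 + 3 = (8/19)*19 + 3 = 8 + 3 = 11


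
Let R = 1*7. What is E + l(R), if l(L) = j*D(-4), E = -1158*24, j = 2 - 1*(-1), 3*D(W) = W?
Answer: -27796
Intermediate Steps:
D(W) = W/3
R = 7
j = 3 (j = 2 + 1 = 3)
E = -27792
l(L) = -4 (l(L) = 3*((1/3)*(-4)) = 3*(-4/3) = -4)
E + l(R) = -27792 - 4 = -27796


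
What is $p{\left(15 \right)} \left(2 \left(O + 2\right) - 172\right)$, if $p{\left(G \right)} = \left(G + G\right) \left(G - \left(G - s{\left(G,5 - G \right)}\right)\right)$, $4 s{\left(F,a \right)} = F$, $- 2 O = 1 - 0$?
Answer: $- \frac{38025}{2} \approx -19013.0$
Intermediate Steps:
$O = - \frac{1}{2}$ ($O = - \frac{1 - 0}{2} = - \frac{1 + 0}{2} = \left(- \frac{1}{2}\right) 1 = - \frac{1}{2} \approx -0.5$)
$s{\left(F,a \right)} = \frac{F}{4}$
$p{\left(G \right)} = \frac{G^{2}}{2}$ ($p{\left(G \right)} = \left(G + G\right) \left(G + \left(\frac{G}{4} - G\right)\right) = 2 G \left(G - \frac{3 G}{4}\right) = 2 G \frac{G}{4} = \frac{G^{2}}{2}$)
$p{\left(15 \right)} \left(2 \left(O + 2\right) - 172\right) = \frac{15^{2}}{2} \left(2 \left(- \frac{1}{2} + 2\right) - 172\right) = \frac{1}{2} \cdot 225 \left(2 \cdot \frac{3}{2} - 172\right) = \frac{225 \left(3 - 172\right)}{2} = \frac{225}{2} \left(-169\right) = - \frac{38025}{2}$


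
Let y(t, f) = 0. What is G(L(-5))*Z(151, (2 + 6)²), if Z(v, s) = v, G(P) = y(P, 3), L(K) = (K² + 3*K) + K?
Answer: 0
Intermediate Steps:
L(K) = K² + 4*K
G(P) = 0
G(L(-5))*Z(151, (2 + 6)²) = 0*151 = 0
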